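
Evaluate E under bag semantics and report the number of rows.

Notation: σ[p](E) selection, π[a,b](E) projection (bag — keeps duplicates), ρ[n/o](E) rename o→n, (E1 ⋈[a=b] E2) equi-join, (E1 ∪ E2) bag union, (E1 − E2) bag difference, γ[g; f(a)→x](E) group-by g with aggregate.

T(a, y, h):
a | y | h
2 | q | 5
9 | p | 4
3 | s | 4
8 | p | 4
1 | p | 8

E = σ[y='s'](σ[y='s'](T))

Row counts bottom-up:
  T → 5
  σ[y='s'](T) → 1
  σ[y='s'](σ[y='s'](T)) → 1

|E| = 1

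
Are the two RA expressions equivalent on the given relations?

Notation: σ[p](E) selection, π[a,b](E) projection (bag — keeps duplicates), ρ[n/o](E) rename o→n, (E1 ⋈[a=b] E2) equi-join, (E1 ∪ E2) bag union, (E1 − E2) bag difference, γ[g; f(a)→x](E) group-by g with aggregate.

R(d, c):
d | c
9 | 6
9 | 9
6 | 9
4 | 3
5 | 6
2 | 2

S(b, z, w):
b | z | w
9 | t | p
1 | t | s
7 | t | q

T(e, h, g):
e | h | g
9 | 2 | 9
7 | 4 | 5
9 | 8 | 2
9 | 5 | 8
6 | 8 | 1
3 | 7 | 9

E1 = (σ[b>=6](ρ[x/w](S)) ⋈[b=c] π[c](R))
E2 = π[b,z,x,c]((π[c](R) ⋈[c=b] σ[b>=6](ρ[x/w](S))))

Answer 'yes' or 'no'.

E1 row counts bottom-up:
  S → 3
  ρ[x/w](S) → 3
  σ[b>=6](ρ[x/w](S)) → 2
  R → 6
  π[c](R) → 6
  (σ[b>=6](ρ[x/w](S)) ⋈[b=c] π[c](R)) → 2
E2 row counts bottom-up:
  R → 6
  π[c](R) → 6
  S → 3
  ρ[x/w](S) → 3
  σ[b>=6](ρ[x/w](S)) → 2
  (π[c](R) ⋈[c=b] σ[b>=6](ρ[x/w](S))) → 2
  π[b,z,x,c]((π[c](R) ⋈[c=b] σ[b>=6](ρ[x/w](S)))) → 2

E1 and E2 produce the same multiset:
b | z | x | c
9 | t | p | 9
9 | t | p | 9

yes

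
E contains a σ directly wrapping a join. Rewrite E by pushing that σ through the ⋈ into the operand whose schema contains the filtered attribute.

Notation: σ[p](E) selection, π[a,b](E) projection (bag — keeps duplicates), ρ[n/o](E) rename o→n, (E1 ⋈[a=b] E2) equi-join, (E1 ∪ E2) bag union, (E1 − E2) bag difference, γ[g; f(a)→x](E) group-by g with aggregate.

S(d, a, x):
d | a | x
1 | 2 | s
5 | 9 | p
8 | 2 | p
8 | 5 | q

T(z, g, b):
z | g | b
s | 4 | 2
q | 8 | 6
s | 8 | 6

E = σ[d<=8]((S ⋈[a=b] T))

σ filters on d, owned by the left side.
E' = (σ[d<=8](S) ⋈[a=b] T)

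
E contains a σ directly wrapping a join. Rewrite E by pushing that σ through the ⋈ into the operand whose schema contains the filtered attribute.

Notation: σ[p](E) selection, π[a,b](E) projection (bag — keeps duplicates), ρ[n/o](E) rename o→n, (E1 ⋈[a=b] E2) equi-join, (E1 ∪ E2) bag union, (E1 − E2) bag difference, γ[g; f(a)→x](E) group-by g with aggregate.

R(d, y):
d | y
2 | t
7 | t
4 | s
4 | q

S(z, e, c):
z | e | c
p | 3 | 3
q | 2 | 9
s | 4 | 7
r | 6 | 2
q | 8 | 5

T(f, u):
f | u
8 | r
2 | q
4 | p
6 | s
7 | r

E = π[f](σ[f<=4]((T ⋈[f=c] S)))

σ filters on f, owned by the left side.
E' = π[f]((σ[f<=4](T) ⋈[f=c] S))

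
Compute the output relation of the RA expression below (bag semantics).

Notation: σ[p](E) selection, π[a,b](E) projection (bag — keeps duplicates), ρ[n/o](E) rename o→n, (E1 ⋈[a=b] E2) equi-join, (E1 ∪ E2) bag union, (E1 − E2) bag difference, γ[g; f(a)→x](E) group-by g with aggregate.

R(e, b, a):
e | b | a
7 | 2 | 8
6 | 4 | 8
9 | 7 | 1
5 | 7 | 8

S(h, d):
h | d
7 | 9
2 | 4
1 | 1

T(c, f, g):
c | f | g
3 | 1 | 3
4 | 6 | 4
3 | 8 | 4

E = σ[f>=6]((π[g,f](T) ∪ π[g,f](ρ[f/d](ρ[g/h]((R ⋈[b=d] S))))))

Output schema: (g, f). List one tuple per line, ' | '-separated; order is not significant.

Stepwise |·|:
  T → 3
  π[g,f](T) → 3
  R → 4
  S → 3
  (R ⋈[b=d] S) → 1
  ρ[g/h]((R ⋈[b=d] S)) → 1
  ρ[f/d](ρ[g/h]((R ⋈[b=d] S))) → 1
  π[g,f](ρ[f/d](ρ[g/h]((R ⋈[b=d] S)))) → 1
  (π[g,f](T) ∪ π[g,f](ρ[f/d](ρ[g/h]((R ⋈[b=d] S))))) → 4
  σ[f>=6]((π[g,f](T) ∪ π[g,f](ρ[f/d](ρ[g/h]((R ⋈[b=d] S)))))) → 2

== RESULT ==
g | f
4 | 6
4 | 8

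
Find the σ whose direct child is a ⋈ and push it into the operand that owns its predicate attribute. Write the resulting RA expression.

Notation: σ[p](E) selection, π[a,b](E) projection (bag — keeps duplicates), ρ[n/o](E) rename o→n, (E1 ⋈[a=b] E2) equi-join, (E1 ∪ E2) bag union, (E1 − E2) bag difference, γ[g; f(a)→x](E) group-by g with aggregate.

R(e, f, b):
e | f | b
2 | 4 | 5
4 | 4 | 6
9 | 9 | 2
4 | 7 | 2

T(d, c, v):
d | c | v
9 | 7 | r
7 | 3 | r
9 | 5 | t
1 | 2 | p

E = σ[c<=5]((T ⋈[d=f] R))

σ filters on c, owned by the left side.
E' = (σ[c<=5](T) ⋈[d=f] R)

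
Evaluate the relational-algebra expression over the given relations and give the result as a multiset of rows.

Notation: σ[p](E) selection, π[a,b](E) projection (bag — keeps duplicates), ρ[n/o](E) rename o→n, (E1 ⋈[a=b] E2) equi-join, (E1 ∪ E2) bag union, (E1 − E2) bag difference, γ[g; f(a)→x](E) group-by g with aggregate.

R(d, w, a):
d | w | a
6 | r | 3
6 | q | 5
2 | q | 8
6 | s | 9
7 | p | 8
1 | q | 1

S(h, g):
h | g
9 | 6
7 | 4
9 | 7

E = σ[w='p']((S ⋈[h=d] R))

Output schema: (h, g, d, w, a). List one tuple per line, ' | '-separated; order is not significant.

Stepwise |·|:
  S → 3
  R → 6
  (S ⋈[h=d] R) → 1
  σ[w='p']((S ⋈[h=d] R)) → 1

== RESULT ==
h | g | d | w | a
7 | 4 | 7 | p | 8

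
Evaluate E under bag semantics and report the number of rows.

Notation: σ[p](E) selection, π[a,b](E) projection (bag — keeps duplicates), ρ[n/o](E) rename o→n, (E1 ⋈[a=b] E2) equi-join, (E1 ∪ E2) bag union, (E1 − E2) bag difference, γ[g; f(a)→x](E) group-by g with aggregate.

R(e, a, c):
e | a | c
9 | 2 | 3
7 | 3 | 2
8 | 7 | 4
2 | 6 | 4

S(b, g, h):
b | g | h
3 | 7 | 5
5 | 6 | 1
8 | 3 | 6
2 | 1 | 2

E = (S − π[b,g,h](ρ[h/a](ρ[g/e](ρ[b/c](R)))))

Row counts bottom-up:
  S → 4
  R → 4
  ρ[b/c](R) → 4
  ρ[g/e](ρ[b/c](R)) → 4
  ρ[h/a](ρ[g/e](ρ[b/c](R))) → 4
  π[b,g,h](ρ[h/a](ρ[g/e](ρ[b/c](R)))) → 4
  (S − π[b,g,h](ρ[h/a](ρ[g/e](ρ[b/c](R))))) → 4

|E| = 4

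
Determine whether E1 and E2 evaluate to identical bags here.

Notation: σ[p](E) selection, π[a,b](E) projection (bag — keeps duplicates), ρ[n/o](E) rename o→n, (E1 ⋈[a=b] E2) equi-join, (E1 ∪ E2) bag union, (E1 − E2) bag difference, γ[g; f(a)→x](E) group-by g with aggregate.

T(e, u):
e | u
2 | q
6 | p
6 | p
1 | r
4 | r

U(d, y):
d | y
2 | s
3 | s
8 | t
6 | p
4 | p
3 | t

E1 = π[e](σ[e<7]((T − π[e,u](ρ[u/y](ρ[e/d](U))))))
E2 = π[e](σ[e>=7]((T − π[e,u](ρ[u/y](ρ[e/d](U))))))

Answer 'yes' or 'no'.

E1 stepwise |·|:
  T → 5
  U → 6
  ρ[e/d](U) → 6
  ρ[u/y](ρ[e/d](U)) → 6
  π[e,u](ρ[u/y](ρ[e/d](U))) → 6
  (T − π[e,u](ρ[u/y](ρ[e/d](U)))) → 4
  σ[e<7]((T − π[e,u](ρ[u/y](ρ[e/d](U))))) → 4
  π[e](σ[e<7]((T − π[e,u](ρ[u/y](ρ[e/d](U)))))) → 4
E2 stepwise |·|:
  T → 5
  U → 6
  ρ[e/d](U) → 6
  ρ[u/y](ρ[e/d](U)) → 6
  π[e,u](ρ[u/y](ρ[e/d](U))) → 6
  (T − π[e,u](ρ[u/y](ρ[e/d](U)))) → 4
  σ[e>=7]((T − π[e,u](ρ[u/y](ρ[e/d](U))))) → 0
  π[e](σ[e>=7]((T − π[e,u](ρ[u/y](ρ[e/d](U)))))) → 0

E1 result:
e
1
2
4
6
E2 result:
e
(0 rows)
Witness: (6,) appears 1× in E1 but 0× in E2.

no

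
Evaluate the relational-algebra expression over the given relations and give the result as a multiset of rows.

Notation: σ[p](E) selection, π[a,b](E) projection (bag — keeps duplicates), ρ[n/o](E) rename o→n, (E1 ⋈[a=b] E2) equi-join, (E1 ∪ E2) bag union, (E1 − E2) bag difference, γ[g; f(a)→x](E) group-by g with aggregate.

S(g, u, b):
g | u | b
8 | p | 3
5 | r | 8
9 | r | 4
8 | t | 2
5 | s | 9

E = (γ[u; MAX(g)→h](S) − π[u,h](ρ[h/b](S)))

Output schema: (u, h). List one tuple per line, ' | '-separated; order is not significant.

Per-node cardinality:
  S → 5
  γ[u; MAX(g)→h](S) → 4
  S → 5
  ρ[h/b](S) → 5
  π[u,h](ρ[h/b](S)) → 5
  (γ[u; MAX(g)→h](S) − π[u,h](ρ[h/b](S))) → 4

== RESULT ==
u | h
p | 8
r | 9
s | 5
t | 8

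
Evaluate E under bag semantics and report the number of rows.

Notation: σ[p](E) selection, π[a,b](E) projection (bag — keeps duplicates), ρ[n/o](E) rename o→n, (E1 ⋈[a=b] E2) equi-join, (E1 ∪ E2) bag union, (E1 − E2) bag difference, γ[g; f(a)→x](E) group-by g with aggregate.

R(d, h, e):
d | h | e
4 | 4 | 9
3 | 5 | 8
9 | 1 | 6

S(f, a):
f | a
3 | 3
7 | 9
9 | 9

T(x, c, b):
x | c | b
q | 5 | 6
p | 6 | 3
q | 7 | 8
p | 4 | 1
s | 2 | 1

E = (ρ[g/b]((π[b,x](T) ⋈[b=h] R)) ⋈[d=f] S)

Row counts bottom-up:
  T → 5
  π[b,x](T) → 5
  R → 3
  (π[b,x](T) ⋈[b=h] R) → 2
  ρ[g/b]((π[b,x](T) ⋈[b=h] R)) → 2
  S → 3
  (ρ[g/b]((π[b,x](T) ⋈[b=h] R)) ⋈[d=f] S) → 2

|E| = 2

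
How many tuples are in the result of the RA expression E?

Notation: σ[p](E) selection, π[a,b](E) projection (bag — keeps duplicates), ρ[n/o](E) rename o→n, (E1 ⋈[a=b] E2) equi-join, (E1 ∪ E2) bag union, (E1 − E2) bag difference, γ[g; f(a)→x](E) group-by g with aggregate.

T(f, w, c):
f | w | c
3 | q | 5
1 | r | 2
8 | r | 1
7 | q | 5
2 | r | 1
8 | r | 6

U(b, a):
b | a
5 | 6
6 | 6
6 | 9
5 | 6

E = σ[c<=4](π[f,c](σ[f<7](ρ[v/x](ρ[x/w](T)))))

Per-node cardinality:
  T → 6
  ρ[x/w](T) → 6
  ρ[v/x](ρ[x/w](T)) → 6
  σ[f<7](ρ[v/x](ρ[x/w](T))) → 3
  π[f,c](σ[f<7](ρ[v/x](ρ[x/w](T)))) → 3
  σ[c<=4](π[f,c](σ[f<7](ρ[v/x](ρ[x/w](T))))) → 2

|E| = 2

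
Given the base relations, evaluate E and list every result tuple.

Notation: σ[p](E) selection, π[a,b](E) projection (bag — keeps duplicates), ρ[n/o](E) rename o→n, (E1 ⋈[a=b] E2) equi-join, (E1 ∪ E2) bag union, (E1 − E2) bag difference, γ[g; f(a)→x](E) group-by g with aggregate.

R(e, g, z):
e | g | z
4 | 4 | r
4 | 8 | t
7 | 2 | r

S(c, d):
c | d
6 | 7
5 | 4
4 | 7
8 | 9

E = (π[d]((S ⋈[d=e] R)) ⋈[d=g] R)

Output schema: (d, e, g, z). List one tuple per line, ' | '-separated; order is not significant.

Stepwise |·|:
  S → 4
  R → 3
  (S ⋈[d=e] R) → 4
  π[d]((S ⋈[d=e] R)) → 4
  R → 3
  (π[d]((S ⋈[d=e] R)) ⋈[d=g] R) → 2

== RESULT ==
d | e | g | z
4 | 4 | 4 | r
4 | 4 | 4 | r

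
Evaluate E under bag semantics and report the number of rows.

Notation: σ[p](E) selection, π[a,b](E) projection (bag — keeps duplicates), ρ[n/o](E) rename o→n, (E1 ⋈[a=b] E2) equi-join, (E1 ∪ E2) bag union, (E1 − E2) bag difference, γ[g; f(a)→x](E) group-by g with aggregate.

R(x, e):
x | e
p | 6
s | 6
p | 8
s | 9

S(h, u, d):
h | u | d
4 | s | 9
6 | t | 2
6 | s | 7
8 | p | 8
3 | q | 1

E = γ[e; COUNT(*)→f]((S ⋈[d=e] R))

Stepwise |·|:
  S → 5
  R → 4
  (S ⋈[d=e] R) → 2
  γ[e; COUNT(*)→f]((S ⋈[d=e] R)) → 2

|E| = 2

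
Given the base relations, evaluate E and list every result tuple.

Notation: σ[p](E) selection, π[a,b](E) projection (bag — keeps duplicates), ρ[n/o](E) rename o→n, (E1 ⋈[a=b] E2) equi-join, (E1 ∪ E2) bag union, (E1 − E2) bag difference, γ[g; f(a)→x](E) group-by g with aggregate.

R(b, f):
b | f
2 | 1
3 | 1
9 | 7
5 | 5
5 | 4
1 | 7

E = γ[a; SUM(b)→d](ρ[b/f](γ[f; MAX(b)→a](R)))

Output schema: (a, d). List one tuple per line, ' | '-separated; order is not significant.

Subexpression sizes:
  R → 6
  γ[f; MAX(b)→a](R) → 4
  ρ[b/f](γ[f; MAX(b)→a](R)) → 4
  γ[a; SUM(b)→d](ρ[b/f](γ[f; MAX(b)→a](R))) → 3

== RESULT ==
a | d
3 | 1
5 | 9
9 | 7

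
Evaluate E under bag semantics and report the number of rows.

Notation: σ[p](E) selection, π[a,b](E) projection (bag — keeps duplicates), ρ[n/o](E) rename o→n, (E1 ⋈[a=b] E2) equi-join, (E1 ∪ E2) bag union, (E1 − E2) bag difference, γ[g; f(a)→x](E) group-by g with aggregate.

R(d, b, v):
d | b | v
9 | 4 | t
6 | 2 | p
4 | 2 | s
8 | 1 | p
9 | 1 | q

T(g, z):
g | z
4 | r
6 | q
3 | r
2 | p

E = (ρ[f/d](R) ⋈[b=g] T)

Stepwise |·|:
  R → 5
  ρ[f/d](R) → 5
  T → 4
  (ρ[f/d](R) ⋈[b=g] T) → 3

|E| = 3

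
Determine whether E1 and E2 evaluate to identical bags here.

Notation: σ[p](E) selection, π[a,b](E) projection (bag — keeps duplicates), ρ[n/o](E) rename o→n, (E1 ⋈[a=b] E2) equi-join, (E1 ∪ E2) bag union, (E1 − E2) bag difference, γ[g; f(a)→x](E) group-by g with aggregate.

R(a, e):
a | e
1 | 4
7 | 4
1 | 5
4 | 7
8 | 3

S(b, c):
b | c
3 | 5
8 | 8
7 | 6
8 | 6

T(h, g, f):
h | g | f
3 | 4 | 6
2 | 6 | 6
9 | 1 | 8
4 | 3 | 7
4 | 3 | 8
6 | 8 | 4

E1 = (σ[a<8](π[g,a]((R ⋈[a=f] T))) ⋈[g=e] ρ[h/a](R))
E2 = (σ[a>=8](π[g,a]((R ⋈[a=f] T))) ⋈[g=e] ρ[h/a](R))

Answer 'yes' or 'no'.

E1 row counts bottom-up:
  R → 5
  T → 6
  (R ⋈[a=f] T) → 4
  π[g,a]((R ⋈[a=f] T)) → 4
  σ[a<8](π[g,a]((R ⋈[a=f] T))) → 2
  R → 5
  ρ[h/a](R) → 5
  (σ[a<8](π[g,a]((R ⋈[a=f] T))) ⋈[g=e] ρ[h/a](R)) → 1
E2 row counts bottom-up:
  R → 5
  T → 6
  (R ⋈[a=f] T) → 4
  π[g,a]((R ⋈[a=f] T)) → 4
  σ[a>=8](π[g,a]((R ⋈[a=f] T))) → 2
  R → 5
  ρ[h/a](R) → 5
  (σ[a>=8](π[g,a]((R ⋈[a=f] T))) ⋈[g=e] ρ[h/a](R)) → 1

E1 result:
g | a | h | e
3 | 7 | 8 | 3
E2 result:
g | a | h | e
3 | 8 | 8 | 3
Witness: (3, 7, 8, 3) appears 1× in E1 but 0× in E2.

no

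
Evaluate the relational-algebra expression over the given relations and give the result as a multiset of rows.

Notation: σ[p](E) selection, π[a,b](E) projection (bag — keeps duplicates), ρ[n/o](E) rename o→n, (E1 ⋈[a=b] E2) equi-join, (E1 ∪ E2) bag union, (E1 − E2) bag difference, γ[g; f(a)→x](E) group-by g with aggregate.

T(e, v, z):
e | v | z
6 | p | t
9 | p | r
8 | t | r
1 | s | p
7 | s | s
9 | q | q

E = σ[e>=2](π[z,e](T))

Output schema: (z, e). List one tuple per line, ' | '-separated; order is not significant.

Stepwise |·|:
  T → 6
  π[z,e](T) → 6
  σ[e>=2](π[z,e](T)) → 5

== RESULT ==
z | e
q | 9
r | 8
r | 9
s | 7
t | 6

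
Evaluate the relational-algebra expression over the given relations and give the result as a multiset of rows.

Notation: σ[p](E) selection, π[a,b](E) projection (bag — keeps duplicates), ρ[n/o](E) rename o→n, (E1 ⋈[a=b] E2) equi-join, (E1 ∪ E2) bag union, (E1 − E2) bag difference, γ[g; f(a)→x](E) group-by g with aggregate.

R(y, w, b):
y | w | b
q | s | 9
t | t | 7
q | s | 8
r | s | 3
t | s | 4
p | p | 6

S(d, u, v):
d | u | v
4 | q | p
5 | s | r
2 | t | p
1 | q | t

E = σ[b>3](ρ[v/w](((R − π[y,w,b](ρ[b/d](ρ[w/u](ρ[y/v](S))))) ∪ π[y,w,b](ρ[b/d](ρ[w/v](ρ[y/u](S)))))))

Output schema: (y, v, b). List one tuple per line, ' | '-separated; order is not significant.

Per-node cardinality:
  R → 6
  S → 4
  ρ[y/v](S) → 4
  ρ[w/u](ρ[y/v](S)) → 4
  ρ[b/d](ρ[w/u](ρ[y/v](S))) → 4
  π[y,w,b](ρ[b/d](ρ[w/u](ρ[y/v](S)))) → 4
  (R − π[y,w,b](ρ[b/d](ρ[w/u](ρ[y/v](S))))) → 6
  S → 4
  ρ[y/u](S) → 4
  ρ[w/v](ρ[y/u](S)) → 4
  ρ[b/d](ρ[w/v](ρ[y/u](S))) → 4
  π[y,w,b](ρ[b/d](ρ[w/v](ρ[y/u](S)))) → 4
  ((R − π[y,w,b](ρ[b/d](ρ[w/u](ρ[y/v](S))))) ∪ π[y,w,b](ρ[b/d](ρ[w/v](ρ[y/u](S))))) → 10
  ρ[v/w](((R − π[y,w,b](ρ[b/d](ρ[w/u](ρ[y/v](S))))) ∪ π[y,w,b](ρ[b/d](ρ[w/v](ρ[y/u](S)))))) → 10
  σ[b>3](ρ[v/w](((R − π[y,w,b](ρ[b/d](ρ[w/u](ρ[y/v](S))))) ∪ π[y,w,b](ρ[b/d](ρ[w/v](ρ[y/u](S))))))) → 7

== RESULT ==
y | v | b
p | p | 6
q | p | 4
q | s | 8
q | s | 9
s | r | 5
t | s | 4
t | t | 7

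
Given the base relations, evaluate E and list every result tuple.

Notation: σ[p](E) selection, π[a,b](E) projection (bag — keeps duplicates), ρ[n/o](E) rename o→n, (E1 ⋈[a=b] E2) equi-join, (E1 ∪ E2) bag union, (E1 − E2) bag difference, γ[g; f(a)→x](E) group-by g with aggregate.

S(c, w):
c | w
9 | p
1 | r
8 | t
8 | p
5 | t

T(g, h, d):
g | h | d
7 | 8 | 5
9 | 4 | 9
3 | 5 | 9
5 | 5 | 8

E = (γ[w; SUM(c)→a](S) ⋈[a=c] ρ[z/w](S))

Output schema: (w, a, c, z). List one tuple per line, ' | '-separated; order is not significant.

Row counts bottom-up:
  S → 5
  γ[w; SUM(c)→a](S) → 3
  S → 5
  ρ[z/w](S) → 5
  (γ[w; SUM(c)→a](S) ⋈[a=c] ρ[z/w](S)) → 1

== RESULT ==
w | a | c | z
r | 1 | 1 | r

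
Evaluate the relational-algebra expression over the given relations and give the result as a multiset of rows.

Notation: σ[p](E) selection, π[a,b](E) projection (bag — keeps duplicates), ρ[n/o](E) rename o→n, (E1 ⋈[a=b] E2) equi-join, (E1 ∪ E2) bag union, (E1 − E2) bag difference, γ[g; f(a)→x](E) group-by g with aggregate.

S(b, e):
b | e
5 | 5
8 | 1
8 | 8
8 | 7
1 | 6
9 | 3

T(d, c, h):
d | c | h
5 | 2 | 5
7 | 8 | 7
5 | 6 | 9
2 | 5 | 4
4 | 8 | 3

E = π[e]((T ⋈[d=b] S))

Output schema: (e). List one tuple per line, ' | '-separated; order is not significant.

Row counts bottom-up:
  T → 5
  S → 6
  (T ⋈[d=b] S) → 2
  π[e]((T ⋈[d=b] S)) → 2

== RESULT ==
e
5
5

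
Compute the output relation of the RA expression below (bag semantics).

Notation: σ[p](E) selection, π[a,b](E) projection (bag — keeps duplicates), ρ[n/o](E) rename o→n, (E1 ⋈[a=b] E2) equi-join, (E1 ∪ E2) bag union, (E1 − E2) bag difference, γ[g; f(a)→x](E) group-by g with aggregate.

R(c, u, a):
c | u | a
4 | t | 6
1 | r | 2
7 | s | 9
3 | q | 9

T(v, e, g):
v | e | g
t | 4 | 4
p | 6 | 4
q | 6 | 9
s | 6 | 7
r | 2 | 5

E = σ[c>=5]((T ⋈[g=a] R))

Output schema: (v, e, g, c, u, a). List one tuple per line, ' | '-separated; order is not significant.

Per-node cardinality:
  T → 5
  R → 4
  (T ⋈[g=a] R) → 2
  σ[c>=5]((T ⋈[g=a] R)) → 1

== RESULT ==
v | e | g | c | u | a
q | 6 | 9 | 7 | s | 9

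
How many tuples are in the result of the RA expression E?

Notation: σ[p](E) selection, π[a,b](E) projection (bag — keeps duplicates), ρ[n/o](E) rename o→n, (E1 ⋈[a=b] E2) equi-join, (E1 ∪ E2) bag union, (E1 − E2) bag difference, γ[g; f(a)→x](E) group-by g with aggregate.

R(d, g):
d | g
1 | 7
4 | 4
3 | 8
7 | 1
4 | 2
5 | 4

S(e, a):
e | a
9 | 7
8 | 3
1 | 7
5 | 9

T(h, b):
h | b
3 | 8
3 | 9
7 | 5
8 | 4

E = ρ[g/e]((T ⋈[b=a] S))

Per-node cardinality:
  T → 4
  S → 4
  (T ⋈[b=a] S) → 1
  ρ[g/e]((T ⋈[b=a] S)) → 1

|E| = 1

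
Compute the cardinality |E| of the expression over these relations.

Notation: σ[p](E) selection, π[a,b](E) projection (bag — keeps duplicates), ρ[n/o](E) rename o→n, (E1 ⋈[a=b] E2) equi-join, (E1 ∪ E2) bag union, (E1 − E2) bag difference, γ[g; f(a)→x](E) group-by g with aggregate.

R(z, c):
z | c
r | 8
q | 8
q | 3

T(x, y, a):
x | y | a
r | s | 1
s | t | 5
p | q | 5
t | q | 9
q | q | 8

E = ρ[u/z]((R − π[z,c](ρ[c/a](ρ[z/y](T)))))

Stepwise |·|:
  R → 3
  T → 5
  ρ[z/y](T) → 5
  ρ[c/a](ρ[z/y](T)) → 5
  π[z,c](ρ[c/a](ρ[z/y](T))) → 5
  (R − π[z,c](ρ[c/a](ρ[z/y](T)))) → 2
  ρ[u/z]((R − π[z,c](ρ[c/a](ρ[z/y](T))))) → 2

|E| = 2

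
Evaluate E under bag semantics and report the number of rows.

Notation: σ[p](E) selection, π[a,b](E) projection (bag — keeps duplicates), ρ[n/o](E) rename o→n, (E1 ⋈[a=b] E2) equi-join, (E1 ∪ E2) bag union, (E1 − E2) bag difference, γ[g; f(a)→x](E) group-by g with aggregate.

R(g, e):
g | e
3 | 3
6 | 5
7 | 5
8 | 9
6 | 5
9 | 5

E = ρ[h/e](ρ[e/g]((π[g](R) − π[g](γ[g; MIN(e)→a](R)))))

Per-node cardinality:
  R → 6
  π[g](R) → 6
  R → 6
  γ[g; MIN(e)→a](R) → 5
  π[g](γ[g; MIN(e)→a](R)) → 5
  (π[g](R) − π[g](γ[g; MIN(e)→a](R))) → 1
  ρ[e/g]((π[g](R) − π[g](γ[g; MIN(e)→a](R)))) → 1
  ρ[h/e](ρ[e/g]((π[g](R) − π[g](γ[g; MIN(e)→a](R))))) → 1

|E| = 1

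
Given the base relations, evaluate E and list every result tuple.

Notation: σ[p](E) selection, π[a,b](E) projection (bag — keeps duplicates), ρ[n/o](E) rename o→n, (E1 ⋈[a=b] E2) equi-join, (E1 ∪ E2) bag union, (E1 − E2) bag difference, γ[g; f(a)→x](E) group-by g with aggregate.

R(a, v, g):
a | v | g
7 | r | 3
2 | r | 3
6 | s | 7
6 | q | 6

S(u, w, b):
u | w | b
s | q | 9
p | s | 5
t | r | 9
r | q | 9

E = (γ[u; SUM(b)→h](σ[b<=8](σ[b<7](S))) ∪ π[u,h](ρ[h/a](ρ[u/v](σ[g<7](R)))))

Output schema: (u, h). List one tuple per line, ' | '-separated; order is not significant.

Row counts bottom-up:
  S → 4
  σ[b<7](S) → 1
  σ[b<=8](σ[b<7](S)) → 1
  γ[u; SUM(b)→h](σ[b<=8](σ[b<7](S))) → 1
  R → 4
  σ[g<7](R) → 3
  ρ[u/v](σ[g<7](R)) → 3
  ρ[h/a](ρ[u/v](σ[g<7](R))) → 3
  π[u,h](ρ[h/a](ρ[u/v](σ[g<7](R)))) → 3
  (γ[u; SUM(b)→h](σ[b<=8](σ[b<7](S))) ∪ π[u,h](ρ[h/a](ρ[u/v](σ[g<7](R))))) → 4

== RESULT ==
u | h
p | 5
q | 6
r | 2
r | 7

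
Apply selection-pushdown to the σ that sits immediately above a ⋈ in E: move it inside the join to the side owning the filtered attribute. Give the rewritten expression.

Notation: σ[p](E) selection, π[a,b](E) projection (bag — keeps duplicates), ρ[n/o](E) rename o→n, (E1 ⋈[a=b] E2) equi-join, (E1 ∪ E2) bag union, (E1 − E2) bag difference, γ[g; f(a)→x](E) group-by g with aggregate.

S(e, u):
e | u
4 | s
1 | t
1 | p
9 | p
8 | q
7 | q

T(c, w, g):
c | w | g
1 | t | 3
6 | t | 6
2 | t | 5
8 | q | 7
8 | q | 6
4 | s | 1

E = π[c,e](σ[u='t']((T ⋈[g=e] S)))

σ filters on u, owned by the right side.
E' = π[c,e]((T ⋈[g=e] σ[u='t'](S)))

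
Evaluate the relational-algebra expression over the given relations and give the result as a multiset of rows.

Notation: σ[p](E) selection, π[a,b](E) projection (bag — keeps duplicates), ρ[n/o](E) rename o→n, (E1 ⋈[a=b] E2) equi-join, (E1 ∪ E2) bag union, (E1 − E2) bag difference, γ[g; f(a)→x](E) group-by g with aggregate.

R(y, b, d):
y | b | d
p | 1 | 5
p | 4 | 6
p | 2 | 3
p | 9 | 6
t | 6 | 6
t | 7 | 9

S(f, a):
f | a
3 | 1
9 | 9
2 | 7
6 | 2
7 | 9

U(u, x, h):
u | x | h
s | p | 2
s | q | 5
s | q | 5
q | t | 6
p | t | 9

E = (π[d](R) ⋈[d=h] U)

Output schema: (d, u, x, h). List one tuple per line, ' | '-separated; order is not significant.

Stepwise |·|:
  R → 6
  π[d](R) → 6
  U → 5
  (π[d](R) ⋈[d=h] U) → 6

== RESULT ==
d | u | x | h
5 | s | q | 5
5 | s | q | 5
6 | q | t | 6
6 | q | t | 6
6 | q | t | 6
9 | p | t | 9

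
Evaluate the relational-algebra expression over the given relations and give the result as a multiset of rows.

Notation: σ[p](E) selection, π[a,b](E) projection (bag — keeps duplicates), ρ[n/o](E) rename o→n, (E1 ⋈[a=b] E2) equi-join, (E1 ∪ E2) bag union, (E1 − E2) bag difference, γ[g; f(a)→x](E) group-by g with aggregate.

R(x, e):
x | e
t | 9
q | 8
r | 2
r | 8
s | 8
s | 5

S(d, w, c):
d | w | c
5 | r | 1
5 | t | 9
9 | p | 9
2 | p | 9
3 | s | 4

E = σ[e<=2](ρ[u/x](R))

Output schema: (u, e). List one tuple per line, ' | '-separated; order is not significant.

Row counts bottom-up:
  R → 6
  ρ[u/x](R) → 6
  σ[e<=2](ρ[u/x](R)) → 1

== RESULT ==
u | e
r | 2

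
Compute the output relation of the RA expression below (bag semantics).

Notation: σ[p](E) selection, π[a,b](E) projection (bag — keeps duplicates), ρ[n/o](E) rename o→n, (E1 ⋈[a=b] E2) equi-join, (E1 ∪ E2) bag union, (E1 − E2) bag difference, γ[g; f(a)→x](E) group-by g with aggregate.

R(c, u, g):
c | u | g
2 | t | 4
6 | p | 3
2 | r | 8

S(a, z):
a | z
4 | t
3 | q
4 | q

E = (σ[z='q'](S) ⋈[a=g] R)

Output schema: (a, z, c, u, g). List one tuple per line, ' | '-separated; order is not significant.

Row counts bottom-up:
  S → 3
  σ[z='q'](S) → 2
  R → 3
  (σ[z='q'](S) ⋈[a=g] R) → 2

== RESULT ==
a | z | c | u | g
3 | q | 6 | p | 3
4 | q | 2 | t | 4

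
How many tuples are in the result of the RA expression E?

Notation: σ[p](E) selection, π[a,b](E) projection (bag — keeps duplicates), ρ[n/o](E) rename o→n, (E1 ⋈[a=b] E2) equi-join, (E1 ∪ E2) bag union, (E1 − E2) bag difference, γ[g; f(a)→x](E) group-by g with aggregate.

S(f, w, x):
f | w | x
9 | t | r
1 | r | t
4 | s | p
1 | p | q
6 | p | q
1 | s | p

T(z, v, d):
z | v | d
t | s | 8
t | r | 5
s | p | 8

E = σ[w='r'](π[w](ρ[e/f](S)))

Per-node cardinality:
  S → 6
  ρ[e/f](S) → 6
  π[w](ρ[e/f](S)) → 6
  σ[w='r'](π[w](ρ[e/f](S))) → 1

|E| = 1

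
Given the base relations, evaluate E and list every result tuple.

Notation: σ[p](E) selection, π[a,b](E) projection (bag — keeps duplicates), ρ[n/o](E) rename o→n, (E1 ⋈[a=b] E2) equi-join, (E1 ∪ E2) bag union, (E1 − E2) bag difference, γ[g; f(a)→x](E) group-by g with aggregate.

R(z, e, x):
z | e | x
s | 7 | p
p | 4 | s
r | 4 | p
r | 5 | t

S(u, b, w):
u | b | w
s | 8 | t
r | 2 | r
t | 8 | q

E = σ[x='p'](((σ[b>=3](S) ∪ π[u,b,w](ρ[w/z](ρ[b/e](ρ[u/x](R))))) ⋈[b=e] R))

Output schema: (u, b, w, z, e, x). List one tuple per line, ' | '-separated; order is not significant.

Row counts bottom-up:
  S → 3
  σ[b>=3](S) → 2
  R → 4
  ρ[u/x](R) → 4
  ρ[b/e](ρ[u/x](R)) → 4
  ρ[w/z](ρ[b/e](ρ[u/x](R))) → 4
  π[u,b,w](ρ[w/z](ρ[b/e](ρ[u/x](R)))) → 4
  (σ[b>=3](S) ∪ π[u,b,w](ρ[w/z](ρ[b/e](ρ[u/x](R))))) → 6
  R → 4
  ((σ[b>=3](S) ∪ π[u,b,w](ρ[w/z](ρ[b/e](ρ[u/x](R))))) ⋈[b=e] R) → 6
  σ[x='p'](((σ[b>=3](S) ∪ π[u,b,w](ρ[w/z](ρ[b/e](ρ[u/x](R))))) ⋈[b=e] R)) → 3

== RESULT ==
u | b | w | z | e | x
p | 4 | r | r | 4 | p
p | 7 | s | s | 7 | p
s | 4 | p | r | 4 | p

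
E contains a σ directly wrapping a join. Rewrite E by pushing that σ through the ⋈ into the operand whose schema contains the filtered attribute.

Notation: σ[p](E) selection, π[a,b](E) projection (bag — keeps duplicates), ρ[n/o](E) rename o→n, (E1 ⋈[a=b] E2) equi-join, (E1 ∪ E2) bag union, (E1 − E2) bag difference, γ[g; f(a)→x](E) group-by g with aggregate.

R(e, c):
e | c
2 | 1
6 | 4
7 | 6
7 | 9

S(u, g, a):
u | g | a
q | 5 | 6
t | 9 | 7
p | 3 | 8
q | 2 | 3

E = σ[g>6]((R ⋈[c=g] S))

σ filters on g, owned by the right side.
E' = (R ⋈[c=g] σ[g>6](S))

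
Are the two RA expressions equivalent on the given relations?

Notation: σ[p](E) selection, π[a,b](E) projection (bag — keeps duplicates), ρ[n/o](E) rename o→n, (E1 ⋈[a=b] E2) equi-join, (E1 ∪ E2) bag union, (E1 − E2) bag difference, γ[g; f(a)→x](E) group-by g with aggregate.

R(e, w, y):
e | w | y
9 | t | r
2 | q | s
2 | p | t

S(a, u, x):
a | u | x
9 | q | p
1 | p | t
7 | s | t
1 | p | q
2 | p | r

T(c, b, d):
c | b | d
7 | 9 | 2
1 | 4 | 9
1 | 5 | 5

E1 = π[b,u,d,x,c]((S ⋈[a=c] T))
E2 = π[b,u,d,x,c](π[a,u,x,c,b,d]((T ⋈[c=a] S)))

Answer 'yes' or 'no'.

E1 subexpression sizes:
  S → 5
  T → 3
  (S ⋈[a=c] T) → 5
  π[b,u,d,x,c]((S ⋈[a=c] T)) → 5
E2 subexpression sizes:
  T → 3
  S → 5
  (T ⋈[c=a] S) → 5
  π[a,u,x,c,b,d]((T ⋈[c=a] S)) → 5
  π[b,u,d,x,c](π[a,u,x,c,b,d]((T ⋈[c=a] S))) → 5

E1 and E2 produce the same multiset:
b | u | d | x | c
4 | p | 9 | q | 1
4 | p | 9 | t | 1
5 | p | 5 | q | 1
5 | p | 5 | t | 1
9 | s | 2 | t | 7

yes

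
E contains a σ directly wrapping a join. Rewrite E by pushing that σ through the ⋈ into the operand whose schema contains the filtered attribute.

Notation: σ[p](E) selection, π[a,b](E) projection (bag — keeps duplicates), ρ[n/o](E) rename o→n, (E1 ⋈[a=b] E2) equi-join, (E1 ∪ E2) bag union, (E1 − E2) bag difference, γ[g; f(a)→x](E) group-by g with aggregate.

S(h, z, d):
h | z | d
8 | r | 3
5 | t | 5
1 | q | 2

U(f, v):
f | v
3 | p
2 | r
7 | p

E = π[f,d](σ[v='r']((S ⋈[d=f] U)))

σ filters on v, owned by the right side.
E' = π[f,d]((S ⋈[d=f] σ[v='r'](U)))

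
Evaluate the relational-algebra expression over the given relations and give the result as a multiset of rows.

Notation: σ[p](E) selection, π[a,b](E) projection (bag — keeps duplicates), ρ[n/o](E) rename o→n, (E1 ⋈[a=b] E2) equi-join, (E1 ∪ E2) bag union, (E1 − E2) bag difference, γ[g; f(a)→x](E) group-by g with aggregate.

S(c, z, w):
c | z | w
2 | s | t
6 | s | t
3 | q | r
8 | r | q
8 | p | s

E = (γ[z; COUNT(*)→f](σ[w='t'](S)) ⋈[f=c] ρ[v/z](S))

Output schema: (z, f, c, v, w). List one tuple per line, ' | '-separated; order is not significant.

Per-node cardinality:
  S → 5
  σ[w='t'](S) → 2
  γ[z; COUNT(*)→f](σ[w='t'](S)) → 1
  S → 5
  ρ[v/z](S) → 5
  (γ[z; COUNT(*)→f](σ[w='t'](S)) ⋈[f=c] ρ[v/z](S)) → 1

== RESULT ==
z | f | c | v | w
s | 2 | 2 | s | t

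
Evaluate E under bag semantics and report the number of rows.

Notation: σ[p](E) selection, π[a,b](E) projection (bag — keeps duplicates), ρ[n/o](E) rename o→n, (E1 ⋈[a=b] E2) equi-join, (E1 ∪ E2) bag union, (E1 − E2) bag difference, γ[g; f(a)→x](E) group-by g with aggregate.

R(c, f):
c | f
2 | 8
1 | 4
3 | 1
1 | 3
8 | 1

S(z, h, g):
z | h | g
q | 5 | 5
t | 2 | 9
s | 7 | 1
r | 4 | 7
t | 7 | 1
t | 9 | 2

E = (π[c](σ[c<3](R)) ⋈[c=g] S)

Row counts bottom-up:
  R → 5
  σ[c<3](R) → 3
  π[c](σ[c<3](R)) → 3
  S → 6
  (π[c](σ[c<3](R)) ⋈[c=g] S) → 5

|E| = 5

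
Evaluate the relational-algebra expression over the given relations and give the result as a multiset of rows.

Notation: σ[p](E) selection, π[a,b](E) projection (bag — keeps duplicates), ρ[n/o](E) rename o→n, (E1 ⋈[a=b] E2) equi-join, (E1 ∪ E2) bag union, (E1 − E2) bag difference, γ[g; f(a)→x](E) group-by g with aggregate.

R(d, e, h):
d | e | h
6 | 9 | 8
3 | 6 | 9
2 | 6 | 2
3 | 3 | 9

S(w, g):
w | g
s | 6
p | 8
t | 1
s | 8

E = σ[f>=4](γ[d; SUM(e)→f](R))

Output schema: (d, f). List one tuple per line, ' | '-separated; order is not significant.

Stepwise |·|:
  R → 4
  γ[d; SUM(e)→f](R) → 3
  σ[f>=4](γ[d; SUM(e)→f](R)) → 3

== RESULT ==
d | f
2 | 6
3 | 9
6 | 9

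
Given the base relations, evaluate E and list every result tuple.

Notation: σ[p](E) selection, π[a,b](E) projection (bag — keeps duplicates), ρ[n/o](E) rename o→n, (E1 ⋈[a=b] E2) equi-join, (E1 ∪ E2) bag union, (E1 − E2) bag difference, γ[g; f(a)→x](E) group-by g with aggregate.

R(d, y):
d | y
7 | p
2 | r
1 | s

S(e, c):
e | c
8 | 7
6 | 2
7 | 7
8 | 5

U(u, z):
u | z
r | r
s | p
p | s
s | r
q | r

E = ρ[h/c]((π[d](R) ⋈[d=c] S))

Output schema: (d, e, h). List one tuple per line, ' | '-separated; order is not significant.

Row counts bottom-up:
  R → 3
  π[d](R) → 3
  S → 4
  (π[d](R) ⋈[d=c] S) → 3
  ρ[h/c]((π[d](R) ⋈[d=c] S)) → 3

== RESULT ==
d | e | h
2 | 6 | 2
7 | 7 | 7
7 | 8 | 7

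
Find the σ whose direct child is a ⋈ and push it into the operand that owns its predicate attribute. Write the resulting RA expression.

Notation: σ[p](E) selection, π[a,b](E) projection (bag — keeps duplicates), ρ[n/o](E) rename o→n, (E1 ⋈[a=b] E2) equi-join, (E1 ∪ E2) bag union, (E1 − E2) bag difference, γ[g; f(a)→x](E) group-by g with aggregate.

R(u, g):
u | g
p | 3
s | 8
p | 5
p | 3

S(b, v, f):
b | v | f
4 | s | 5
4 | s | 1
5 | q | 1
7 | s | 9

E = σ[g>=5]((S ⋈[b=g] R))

σ filters on g, owned by the right side.
E' = (S ⋈[b=g] σ[g>=5](R))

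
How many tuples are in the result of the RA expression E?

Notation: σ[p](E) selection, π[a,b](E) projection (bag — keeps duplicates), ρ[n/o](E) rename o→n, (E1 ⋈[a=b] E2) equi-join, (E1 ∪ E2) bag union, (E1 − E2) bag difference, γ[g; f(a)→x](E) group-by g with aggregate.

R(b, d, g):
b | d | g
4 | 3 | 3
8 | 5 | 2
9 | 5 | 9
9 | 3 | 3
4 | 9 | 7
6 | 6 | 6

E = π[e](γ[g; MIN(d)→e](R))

Subexpression sizes:
  R → 6
  γ[g; MIN(d)→e](R) → 5
  π[e](γ[g; MIN(d)→e](R)) → 5

|E| = 5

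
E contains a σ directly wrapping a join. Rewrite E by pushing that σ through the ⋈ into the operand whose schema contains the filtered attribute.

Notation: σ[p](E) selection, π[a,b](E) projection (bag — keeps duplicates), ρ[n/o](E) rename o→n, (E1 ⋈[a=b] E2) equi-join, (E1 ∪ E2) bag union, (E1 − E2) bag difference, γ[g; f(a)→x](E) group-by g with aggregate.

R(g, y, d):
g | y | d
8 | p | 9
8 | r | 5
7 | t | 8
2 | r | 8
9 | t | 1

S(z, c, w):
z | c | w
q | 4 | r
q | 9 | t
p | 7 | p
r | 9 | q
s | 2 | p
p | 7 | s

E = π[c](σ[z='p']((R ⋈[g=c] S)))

σ filters on z, owned by the right side.
E' = π[c]((R ⋈[g=c] σ[z='p'](S)))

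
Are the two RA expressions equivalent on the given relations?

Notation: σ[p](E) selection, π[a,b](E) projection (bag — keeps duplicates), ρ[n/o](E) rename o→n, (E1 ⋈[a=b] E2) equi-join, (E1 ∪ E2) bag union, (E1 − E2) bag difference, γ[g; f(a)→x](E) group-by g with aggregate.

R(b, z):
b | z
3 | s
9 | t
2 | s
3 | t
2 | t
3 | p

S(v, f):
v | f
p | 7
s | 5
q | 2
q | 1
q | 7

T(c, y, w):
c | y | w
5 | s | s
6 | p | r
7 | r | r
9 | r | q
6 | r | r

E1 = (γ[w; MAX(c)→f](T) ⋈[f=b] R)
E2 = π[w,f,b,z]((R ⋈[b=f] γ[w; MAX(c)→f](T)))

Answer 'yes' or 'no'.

E1 per-node cardinality:
  T → 5
  γ[w; MAX(c)→f](T) → 3
  R → 6
  (γ[w; MAX(c)→f](T) ⋈[f=b] R) → 1
E2 per-node cardinality:
  R → 6
  T → 5
  γ[w; MAX(c)→f](T) → 3
  (R ⋈[b=f] γ[w; MAX(c)→f](T)) → 1
  π[w,f,b,z]((R ⋈[b=f] γ[w; MAX(c)→f](T))) → 1

E1 and E2 produce the same multiset:
w | f | b | z
q | 9 | 9 | t

yes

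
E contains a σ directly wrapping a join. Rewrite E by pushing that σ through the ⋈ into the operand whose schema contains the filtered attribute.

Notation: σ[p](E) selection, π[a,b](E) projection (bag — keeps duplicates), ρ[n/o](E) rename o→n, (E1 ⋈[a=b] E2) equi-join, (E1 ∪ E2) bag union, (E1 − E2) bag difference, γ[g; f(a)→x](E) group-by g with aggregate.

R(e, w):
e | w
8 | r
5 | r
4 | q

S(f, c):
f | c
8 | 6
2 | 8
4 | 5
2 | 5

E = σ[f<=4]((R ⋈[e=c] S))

σ filters on f, owned by the right side.
E' = (R ⋈[e=c] σ[f<=4](S))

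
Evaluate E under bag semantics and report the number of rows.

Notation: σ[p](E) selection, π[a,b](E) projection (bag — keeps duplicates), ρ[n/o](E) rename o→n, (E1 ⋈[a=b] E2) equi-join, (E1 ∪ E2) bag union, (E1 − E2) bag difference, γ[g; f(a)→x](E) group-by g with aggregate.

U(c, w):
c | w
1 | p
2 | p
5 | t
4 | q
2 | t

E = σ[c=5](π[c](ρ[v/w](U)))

Subexpression sizes:
  U → 5
  ρ[v/w](U) → 5
  π[c](ρ[v/w](U)) → 5
  σ[c=5](π[c](ρ[v/w](U))) → 1

|E| = 1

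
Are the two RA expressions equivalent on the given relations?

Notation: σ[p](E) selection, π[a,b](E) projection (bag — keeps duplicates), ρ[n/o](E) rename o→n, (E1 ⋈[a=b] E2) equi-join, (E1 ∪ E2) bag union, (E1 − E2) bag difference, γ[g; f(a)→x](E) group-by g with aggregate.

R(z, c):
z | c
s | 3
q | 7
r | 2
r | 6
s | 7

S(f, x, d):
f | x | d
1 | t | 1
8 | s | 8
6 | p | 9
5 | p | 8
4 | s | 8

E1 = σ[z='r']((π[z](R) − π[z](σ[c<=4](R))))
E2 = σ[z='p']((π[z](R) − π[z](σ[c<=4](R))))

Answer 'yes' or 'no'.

E1 row counts bottom-up:
  R → 5
  π[z](R) → 5
  R → 5
  σ[c<=4](R) → 2
  π[z](σ[c<=4](R)) → 2
  (π[z](R) − π[z](σ[c<=4](R))) → 3
  σ[z='r']((π[z](R) − π[z](σ[c<=4](R)))) → 1
E2 row counts bottom-up:
  R → 5
  π[z](R) → 5
  R → 5
  σ[c<=4](R) → 2
  π[z](σ[c<=4](R)) → 2
  (π[z](R) − π[z](σ[c<=4](R))) → 3
  σ[z='p']((π[z](R) − π[z](σ[c<=4](R)))) → 0

E1 result:
z
r
E2 result:
z
(0 rows)
Witness: ('r',) appears 1× in E1 but 0× in E2.

no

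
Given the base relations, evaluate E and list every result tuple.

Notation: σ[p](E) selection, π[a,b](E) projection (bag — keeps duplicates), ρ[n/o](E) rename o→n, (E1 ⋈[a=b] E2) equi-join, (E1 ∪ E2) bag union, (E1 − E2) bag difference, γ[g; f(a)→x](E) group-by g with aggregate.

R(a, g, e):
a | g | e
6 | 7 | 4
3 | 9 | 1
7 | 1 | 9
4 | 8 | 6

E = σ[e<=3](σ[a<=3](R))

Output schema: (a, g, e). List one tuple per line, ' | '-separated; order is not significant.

Subexpression sizes:
  R → 4
  σ[a<=3](R) → 1
  σ[e<=3](σ[a<=3](R)) → 1

== RESULT ==
a | g | e
3 | 9 | 1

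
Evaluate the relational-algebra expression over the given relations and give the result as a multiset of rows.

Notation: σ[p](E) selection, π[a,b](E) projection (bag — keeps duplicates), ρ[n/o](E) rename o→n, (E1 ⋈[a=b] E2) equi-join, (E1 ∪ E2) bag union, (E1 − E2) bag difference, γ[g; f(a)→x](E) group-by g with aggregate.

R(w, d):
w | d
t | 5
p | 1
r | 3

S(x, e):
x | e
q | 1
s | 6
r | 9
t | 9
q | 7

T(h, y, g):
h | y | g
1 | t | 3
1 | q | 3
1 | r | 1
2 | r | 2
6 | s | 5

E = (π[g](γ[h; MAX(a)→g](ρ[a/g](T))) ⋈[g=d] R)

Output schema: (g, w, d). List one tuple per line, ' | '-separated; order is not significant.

Per-node cardinality:
  T → 5
  ρ[a/g](T) → 5
  γ[h; MAX(a)→g](ρ[a/g](T)) → 3
  π[g](γ[h; MAX(a)→g](ρ[a/g](T))) → 3
  R → 3
  (π[g](γ[h; MAX(a)→g](ρ[a/g](T))) ⋈[g=d] R) → 2

== RESULT ==
g | w | d
3 | r | 3
5 | t | 5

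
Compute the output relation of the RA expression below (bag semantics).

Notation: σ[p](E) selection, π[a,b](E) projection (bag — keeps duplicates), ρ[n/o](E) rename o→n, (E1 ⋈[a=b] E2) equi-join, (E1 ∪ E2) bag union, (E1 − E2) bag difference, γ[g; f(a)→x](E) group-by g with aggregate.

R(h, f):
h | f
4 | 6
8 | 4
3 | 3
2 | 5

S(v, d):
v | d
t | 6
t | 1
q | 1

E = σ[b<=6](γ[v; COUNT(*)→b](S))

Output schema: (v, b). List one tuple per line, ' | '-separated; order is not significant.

Row counts bottom-up:
  S → 3
  γ[v; COUNT(*)→b](S) → 2
  σ[b<=6](γ[v; COUNT(*)→b](S)) → 2

== RESULT ==
v | b
q | 1
t | 2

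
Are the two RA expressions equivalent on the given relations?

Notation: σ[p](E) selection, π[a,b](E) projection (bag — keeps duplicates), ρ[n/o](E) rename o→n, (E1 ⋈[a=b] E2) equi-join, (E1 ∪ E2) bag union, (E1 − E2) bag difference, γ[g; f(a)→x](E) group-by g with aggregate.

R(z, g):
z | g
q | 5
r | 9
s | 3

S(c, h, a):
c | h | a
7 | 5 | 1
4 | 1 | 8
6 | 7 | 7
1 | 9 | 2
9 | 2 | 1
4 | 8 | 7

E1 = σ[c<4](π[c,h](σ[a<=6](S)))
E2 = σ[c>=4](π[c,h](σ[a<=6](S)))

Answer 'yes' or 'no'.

E1 row counts bottom-up:
  S → 6
  σ[a<=6](S) → 3
  π[c,h](σ[a<=6](S)) → 3
  σ[c<4](π[c,h](σ[a<=6](S))) → 1
E2 row counts bottom-up:
  S → 6
  σ[a<=6](S) → 3
  π[c,h](σ[a<=6](S)) → 3
  σ[c>=4](π[c,h](σ[a<=6](S))) → 2

E1 result:
c | h
1 | 9
E2 result:
c | h
7 | 5
9 | 2
Witness: (7, 5) appears 0× in E1 but 1× in E2.

no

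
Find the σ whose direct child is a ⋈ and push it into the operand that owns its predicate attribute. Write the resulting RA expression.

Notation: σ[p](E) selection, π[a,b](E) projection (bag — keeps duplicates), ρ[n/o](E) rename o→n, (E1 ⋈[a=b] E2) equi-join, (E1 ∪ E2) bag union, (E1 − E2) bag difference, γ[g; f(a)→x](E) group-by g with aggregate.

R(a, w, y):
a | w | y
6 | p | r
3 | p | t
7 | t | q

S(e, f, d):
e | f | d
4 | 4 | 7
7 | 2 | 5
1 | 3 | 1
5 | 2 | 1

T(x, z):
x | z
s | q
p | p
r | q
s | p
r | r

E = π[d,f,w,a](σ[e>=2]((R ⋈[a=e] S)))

σ filters on e, owned by the right side.
E' = π[d,f,w,a]((R ⋈[a=e] σ[e>=2](S)))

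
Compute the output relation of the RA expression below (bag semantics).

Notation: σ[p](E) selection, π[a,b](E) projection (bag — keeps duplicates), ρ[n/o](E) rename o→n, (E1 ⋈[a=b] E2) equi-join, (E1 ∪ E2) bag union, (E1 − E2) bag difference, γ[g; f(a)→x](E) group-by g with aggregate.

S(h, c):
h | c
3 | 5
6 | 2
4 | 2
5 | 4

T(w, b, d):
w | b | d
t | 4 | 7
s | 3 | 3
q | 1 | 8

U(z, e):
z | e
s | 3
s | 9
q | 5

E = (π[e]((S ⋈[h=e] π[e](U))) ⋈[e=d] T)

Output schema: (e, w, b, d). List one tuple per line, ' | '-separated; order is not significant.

Stepwise |·|:
  S → 4
  U → 3
  π[e](U) → 3
  (S ⋈[h=e] π[e](U)) → 2
  π[e]((S ⋈[h=e] π[e](U))) → 2
  T → 3
  (π[e]((S ⋈[h=e] π[e](U))) ⋈[e=d] T) → 1

== RESULT ==
e | w | b | d
3 | s | 3 | 3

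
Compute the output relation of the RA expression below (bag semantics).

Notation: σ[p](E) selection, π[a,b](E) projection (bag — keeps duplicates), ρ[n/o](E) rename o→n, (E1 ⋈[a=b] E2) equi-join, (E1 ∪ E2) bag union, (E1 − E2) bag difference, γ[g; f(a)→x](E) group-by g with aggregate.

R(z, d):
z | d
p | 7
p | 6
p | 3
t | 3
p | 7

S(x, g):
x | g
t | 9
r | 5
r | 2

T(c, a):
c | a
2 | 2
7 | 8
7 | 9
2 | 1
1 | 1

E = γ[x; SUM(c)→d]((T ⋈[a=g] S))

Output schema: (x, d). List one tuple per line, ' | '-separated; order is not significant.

Stepwise |·|:
  T → 5
  S → 3
  (T ⋈[a=g] S) → 2
  γ[x; SUM(c)→d]((T ⋈[a=g] S)) → 2

== RESULT ==
x | d
r | 2
t | 7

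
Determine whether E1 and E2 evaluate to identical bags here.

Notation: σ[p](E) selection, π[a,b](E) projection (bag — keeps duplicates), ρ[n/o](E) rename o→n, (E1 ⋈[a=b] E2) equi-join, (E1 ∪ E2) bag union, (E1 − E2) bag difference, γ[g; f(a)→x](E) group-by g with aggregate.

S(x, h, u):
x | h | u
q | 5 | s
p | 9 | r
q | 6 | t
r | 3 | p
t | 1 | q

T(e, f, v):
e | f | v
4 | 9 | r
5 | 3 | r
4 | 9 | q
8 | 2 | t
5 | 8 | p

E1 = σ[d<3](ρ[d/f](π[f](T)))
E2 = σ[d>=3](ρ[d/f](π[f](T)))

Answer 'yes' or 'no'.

E1 per-node cardinality:
  T → 5
  π[f](T) → 5
  ρ[d/f](π[f](T)) → 5
  σ[d<3](ρ[d/f](π[f](T))) → 1
E2 per-node cardinality:
  T → 5
  π[f](T) → 5
  ρ[d/f](π[f](T)) → 5
  σ[d>=3](ρ[d/f](π[f](T))) → 4

E1 result:
d
2
E2 result:
d
3
8
9
9
Witness: (3,) appears 0× in E1 but 1× in E2.

no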